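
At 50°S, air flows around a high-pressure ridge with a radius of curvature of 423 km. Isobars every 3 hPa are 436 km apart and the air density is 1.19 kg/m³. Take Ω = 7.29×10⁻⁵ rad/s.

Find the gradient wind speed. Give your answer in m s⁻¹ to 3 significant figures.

Coriolis parameter at 50°S:
f = 2Ω sin φ = 2 × 7.29×10⁻⁵ × sin 50° = 1.12×10⁻⁴ s⁻¹
Pressure gradient: |∂P/∂n| = 300 Pa / 436000 m = 6.88×10⁻⁴ Pa/m
Geostrophic speed: V_g = |∂P/∂n|/(fρ) = 6.88×10⁻⁴/(1.12×10⁻⁴ × 1.19) = 5.18 m/s
Around a high, pressure-gradient force acts outward with centrifugal, so Coriolis balances both:
fV = (1/ρ)|∂P/∂n| + V²/R  →  V² − fR·V + fR·V_g = 0
With fR = 1.12×10⁻⁴ × 423×10³ m = 47.2 m/s:
V = [fR − √((fR)² − 4 fR V_g)]/2 = [47.2 − √(47.2² − 4×47.2×5.18)]/2 = 5.92 m/s
Supergeostrophic (V > V_g = 5.18 m/s), as expected around a high.

5.92 m s⁻¹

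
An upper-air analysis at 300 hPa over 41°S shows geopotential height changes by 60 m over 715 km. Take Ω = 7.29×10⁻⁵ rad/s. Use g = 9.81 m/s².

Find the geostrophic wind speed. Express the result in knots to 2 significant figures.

Coriolis parameter at 41°S:
f = 2Ω sin φ = 2 × 7.29×10⁻⁵ × sin 41° = 9.57×10⁻⁵ s⁻¹
Height gradient: |∂Z/∂n| = 60 m / 715000 m = 8.39×10⁻⁵
On a pressure surface, geostrophic balance gives V_g = (g/f)|∂Z/∂n|:
V_g = 9.81 × 8.39×10⁻⁵ / 9.57×10⁻⁵ = 8.61 m/s
Converting: 8.61 m/s × 1.944 = 17 knots

17 knots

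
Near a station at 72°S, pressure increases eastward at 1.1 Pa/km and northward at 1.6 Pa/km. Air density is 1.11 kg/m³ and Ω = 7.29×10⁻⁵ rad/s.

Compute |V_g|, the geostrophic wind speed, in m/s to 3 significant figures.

12.6 m/s

Coriolis parameter at 72°S:
f = 2Ω sin φ = 2 × 7.29×10⁻⁵ × sin 72° = 1.39×10⁻⁴ s⁻¹
In the Southern Hemisphere f is negative: f = −1.39×10⁻⁴ s⁻¹.
Component geostrophic relations (x east, y north):
u_g = −(1/(fρ)) ∂P/∂y,  v_g = (1/(fρ)) ∂P/∂x
u_g = −(1.6×10⁻³)/(−1.39×10⁻⁴ × 1.11) = 10.4 m/s;  v_g = (1.1×10⁻³)/(−1.39×10⁻⁴ × 1.11) = −7.15 m/s
|V_g| = √(u_g² + v_g²) = 12.6 m/s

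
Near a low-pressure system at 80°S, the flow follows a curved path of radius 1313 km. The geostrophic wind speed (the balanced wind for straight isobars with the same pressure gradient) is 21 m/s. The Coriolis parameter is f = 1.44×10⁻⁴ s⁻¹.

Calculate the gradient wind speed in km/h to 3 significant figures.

Around a low, centrifugal force acts outward with Coriolis, so pressure-gradient force balances both:
(1/ρ)|∂P/∂n| = fV + V²/R  →  V² + fR·V − fR·V_g = 0
With fR = 1.44×10⁻⁴ × 1313×10³ m = 189 m/s:
V = [−fR + √((fR)² + 4 fR V_g)]/2 = [−189 + √(189² + 4×189×21)]/2 = 19.1 m/s
Subgeostrophic (V < V_g = 21 m/s), as expected around a low.
Converting: 19.1 m/s × 3.6 = 68.7 km/h

68.7 km/h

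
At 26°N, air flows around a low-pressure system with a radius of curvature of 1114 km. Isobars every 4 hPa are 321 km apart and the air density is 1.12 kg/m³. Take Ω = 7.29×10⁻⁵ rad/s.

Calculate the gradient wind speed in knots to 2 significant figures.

28 knots

Coriolis parameter at 26°N:
f = 2Ω sin φ = 2 × 7.29×10⁻⁵ × sin 26° = 6.39×10⁻⁵ s⁻¹
Pressure gradient: |∂P/∂n| = 400 Pa / 321000 m = 1.25×10⁻³ Pa/m
Geostrophic speed: V_g = |∂P/∂n|/(fρ) = 1.25×10⁻³/(6.39×10⁻⁵ × 1.12) = 17.4 m/s
Around a low, centrifugal force acts outward with Coriolis, so pressure-gradient force balances both:
(1/ρ)|∂P/∂n| = fV + V²/R  →  V² + fR·V − fR·V_g = 0
With fR = 6.39×10⁻⁵ × 1114×10³ m = 71.2 m/s:
V = [−fR + √((fR)² + 4 fR V_g)]/2 = [−71.2 + √(71.2² + 4×71.2×17.4)]/2 = 14.5 m/s
Subgeostrophic (V < V_g = 17.4 m/s), as expected around a low.
Converting: 14.5 m/s × 1.944 = 28 knots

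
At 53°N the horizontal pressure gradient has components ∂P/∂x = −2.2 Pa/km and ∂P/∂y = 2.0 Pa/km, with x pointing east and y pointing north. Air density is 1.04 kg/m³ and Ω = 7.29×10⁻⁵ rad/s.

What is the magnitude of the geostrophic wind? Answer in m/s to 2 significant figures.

Coriolis parameter at 53°N:
f = 2Ω sin φ = 2 × 7.29×10⁻⁵ × sin 53° = 1.16×10⁻⁴ s⁻¹
Component geostrophic relations (x east, y north):
u_g = −(1/(fρ)) ∂P/∂y,  v_g = (1/(fρ)) ∂P/∂x
u_g = −(2.0×10⁻³)/(1.16×10⁻⁴ × 1.04) = −16.5 m/s;  v_g = (−2.2×10⁻³)/(1.16×10⁻⁴ × 1.04) = −18.2 m/s
|V_g| = √(u_g² + v_g²) = 24.6 m/s

25 m/s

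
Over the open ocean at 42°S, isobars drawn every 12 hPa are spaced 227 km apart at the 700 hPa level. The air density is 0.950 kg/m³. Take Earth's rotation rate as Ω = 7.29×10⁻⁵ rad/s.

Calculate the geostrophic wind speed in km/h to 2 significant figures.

Coriolis parameter at 42°S:
f = 2Ω sin φ = 2 × 7.29×10⁻⁵ × sin 42° = 9.76×10⁻⁵ s⁻¹
Pressure gradient: |∂P/∂n| = 1200 Pa / 227000 m = 5.29×10⁻³ Pa/m
Geostrophic balance (pressure-gradient force = Coriolis force):
V_g = (1/(fρ)) |∂P/∂n| = 5.29×10⁻³ / (9.76×10⁻⁵ × 0.950) = 57.0 m/s
Converting: 57.0 m/s × 3.6 = 210 km/h

210 km/h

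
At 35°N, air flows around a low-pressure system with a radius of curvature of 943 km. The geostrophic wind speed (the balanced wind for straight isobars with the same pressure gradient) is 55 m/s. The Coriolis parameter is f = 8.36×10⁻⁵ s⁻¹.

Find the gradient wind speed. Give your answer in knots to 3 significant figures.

Around a low, centrifugal force acts outward with Coriolis, so pressure-gradient force balances both:
(1/ρ)|∂P/∂n| = fV + V²/R  →  V² + fR·V − fR·V_g = 0
With fR = 8.36×10⁻⁵ × 943×10³ m = 78.8 m/s:
V = [−fR + √((fR)² + 4 fR V_g)]/2 = [−78.8 + √(78.8² + 4×78.8×55)]/2 = 37.3 m/s
Subgeostrophic (V < V_g = 55 m/s), as expected around a low.
Converting: 37.3 m/s × 1.944 = 72.6 knots

72.6 knots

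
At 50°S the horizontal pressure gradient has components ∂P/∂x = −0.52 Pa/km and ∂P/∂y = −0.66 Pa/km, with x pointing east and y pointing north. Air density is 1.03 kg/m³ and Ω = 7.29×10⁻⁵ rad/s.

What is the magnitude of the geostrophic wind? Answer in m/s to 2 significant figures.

Coriolis parameter at 50°S:
f = 2Ω sin φ = 2 × 7.29×10⁻⁵ × sin 50° = 1.12×10⁻⁴ s⁻¹
In the Southern Hemisphere f is negative: f = −1.12×10⁻⁴ s⁻¹.
Component geostrophic relations (x east, y north):
u_g = −(1/(fρ)) ∂P/∂y,  v_g = (1/(fρ)) ∂P/∂x
u_g = −(−0.66×10⁻³)/(−1.12×10⁻⁴ × 1.03) = −5.74 m/s;  v_g = (−0.52×10⁻³)/(−1.12×10⁻⁴ × 1.03) = 4.52 m/s
|V_g| = √(u_g² + v_g²) = 7.30 m/s

7.3 m/s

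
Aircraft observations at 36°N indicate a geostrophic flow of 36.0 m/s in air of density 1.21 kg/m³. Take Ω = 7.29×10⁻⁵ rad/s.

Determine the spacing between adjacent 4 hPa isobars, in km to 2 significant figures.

Coriolis parameter at 36°N:
f = 2Ω sin φ = 2 × 7.29×10⁻⁵ × sin 36° = 8.57×10⁻⁵ s⁻¹
Geostrophic balance rearranged: |∂P/∂n| = f ρ V_g
|∂P/∂n| = 8.57×10⁻⁵ × 1.21 × 36.0 = 3.73×10⁻³ Pa/m
Isobar spacing: Δn = ΔP/|∂P/∂n| = 400 Pa / 3.73×10⁻³ Pa/m = 107151 m ≈ 110 km

110 km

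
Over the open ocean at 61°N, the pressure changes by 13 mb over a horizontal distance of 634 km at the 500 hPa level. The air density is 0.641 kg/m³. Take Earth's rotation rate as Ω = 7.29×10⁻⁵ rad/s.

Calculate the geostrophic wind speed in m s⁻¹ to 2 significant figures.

25 m s⁻¹

Coriolis parameter at 61°N:
f = 2Ω sin φ = 2 × 7.29×10⁻⁵ × sin 61° = 1.28×10⁻⁴ s⁻¹
Pressure gradient: |∂P/∂n| = 1300 Pa / 634000 m = 2.05×10⁻³ Pa/m
Geostrophic balance (pressure-gradient force = Coriolis force):
V_g = (1/(fρ)) |∂P/∂n| = 2.05×10⁻³ / (1.28×10⁻⁴ × 0.641) = 25.1 m/s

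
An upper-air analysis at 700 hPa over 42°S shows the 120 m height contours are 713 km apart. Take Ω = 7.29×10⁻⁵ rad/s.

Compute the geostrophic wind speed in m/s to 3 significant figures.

16.9 m/s

Coriolis parameter at 42°S:
f = 2Ω sin φ = 2 × 7.29×10⁻⁵ × sin 42° = 9.76×10⁻⁵ s⁻¹
Height gradient: |∂Z/∂n| = 120 m / 713000 m = 1.68×10⁻⁴
On a pressure surface, geostrophic balance gives V_g = (g/f)|∂Z/∂n|:
V_g = 9.81 × 1.68×10⁻⁴ / 9.76×10⁻⁵ = 16.9 m/s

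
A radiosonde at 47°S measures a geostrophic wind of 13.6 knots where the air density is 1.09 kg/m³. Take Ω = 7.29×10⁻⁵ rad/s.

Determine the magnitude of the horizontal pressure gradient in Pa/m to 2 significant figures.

8.1×10⁻⁴ Pa/m

Coriolis parameter at 47°S:
f = 2Ω sin φ = 2 × 7.29×10⁻⁵ × sin 47° = 1.07×10⁻⁴ s⁻¹
Wind speed in SI: 13.6 knots = 7.00 m/s
Geostrophic balance rearranged: |∂P/∂n| = f ρ V_g
|∂P/∂n| = 1.07×10⁻⁴ × 1.09 × 7.00 = 8.13×10⁻⁴ Pa/m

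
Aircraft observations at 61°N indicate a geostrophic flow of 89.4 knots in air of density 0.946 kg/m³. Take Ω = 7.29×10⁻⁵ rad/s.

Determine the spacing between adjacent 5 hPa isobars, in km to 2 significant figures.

90 km

Coriolis parameter at 61°N:
f = 2Ω sin φ = 2 × 7.29×10⁻⁵ × sin 61° = 1.28×10⁻⁴ s⁻¹
Wind speed in SI: 89.4 knots = 46.0 m/s
Geostrophic balance rearranged: |∂P/∂n| = f ρ V_g
|∂P/∂n| = 1.28×10⁻⁴ × 0.946 × 46.0 = 5.55×10⁻³ Pa/m
Isobar spacing: Δn = ΔP/|∂P/∂n| = 500 Pa / 5.55×10⁻³ Pa/m = 90121 m ≈ 90 km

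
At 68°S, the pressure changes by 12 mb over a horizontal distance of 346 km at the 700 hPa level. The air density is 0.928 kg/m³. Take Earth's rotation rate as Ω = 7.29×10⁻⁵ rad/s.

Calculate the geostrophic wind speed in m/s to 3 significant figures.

27.6 m/s

Coriolis parameter at 68°S:
f = 2Ω sin φ = 2 × 7.29×10⁻⁵ × sin 68° = 1.35×10⁻⁴ s⁻¹
Pressure gradient: |∂P/∂n| = 1200 Pa / 346000 m = 3.47×10⁻³ Pa/m
Geostrophic balance (pressure-gradient force = Coriolis force):
V_g = (1/(fρ)) |∂P/∂n| = 3.47×10⁻³ / (1.35×10⁻⁴ × 0.928) = 27.6 m/s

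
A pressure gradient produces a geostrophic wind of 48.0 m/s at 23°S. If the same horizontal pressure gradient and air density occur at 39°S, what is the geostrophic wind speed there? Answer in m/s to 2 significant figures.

With the same pressure gradient and density, V_g ∝ 1/f ∝ 1/sin φ.
V₂ = V₁ · sin φ₁ / sin φ₂ = 48.0 × sin 23° / sin 39°
V₂ = 48.0 × 0.3907/0.6293 = 30 m/s

30 m/s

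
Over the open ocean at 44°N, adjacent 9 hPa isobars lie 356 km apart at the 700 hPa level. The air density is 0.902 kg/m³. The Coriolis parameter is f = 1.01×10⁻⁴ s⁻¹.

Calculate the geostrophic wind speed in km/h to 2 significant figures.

Pressure gradient: |∂P/∂n| = 900 Pa / 356000 m = 2.53×10⁻³ Pa/m
Geostrophic balance (pressure-gradient force = Coriolis force):
V_g = (1/(fρ)) |∂P/∂n| = 2.53×10⁻³ / (1.01×10⁻⁴ × 0.902) = 27.8 m/s
Converting: 27.8 m/s × 3.6 = 100 km/h

100 km/h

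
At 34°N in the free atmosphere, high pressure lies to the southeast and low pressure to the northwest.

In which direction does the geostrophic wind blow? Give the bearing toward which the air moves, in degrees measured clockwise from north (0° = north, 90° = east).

045°

The pressure-gradient force points toward the northwest (bearing 315°).
Geostrophic balance: in the Northern Hemisphere the Coriolis force deflects motion to the right, so the geostrophic wind blows 90° to the right of the pressure-gradient force (low pressure on the left).
Rotating 315° by 90° clockwise gives 045° — the wind blows toward the northeast.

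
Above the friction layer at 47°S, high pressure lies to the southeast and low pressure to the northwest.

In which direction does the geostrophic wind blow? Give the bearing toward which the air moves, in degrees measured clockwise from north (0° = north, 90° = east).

The pressure-gradient force points toward the northwest (bearing 315°).
Geostrophic balance: in the Southern Hemisphere the Coriolis force deflects motion to the left, so the geostrophic wind blows 90° to the left of the pressure-gradient force (low pressure on the right).
Rotating 315° by 90° counterclockwise gives 225° — the wind blows toward the southwest.

225°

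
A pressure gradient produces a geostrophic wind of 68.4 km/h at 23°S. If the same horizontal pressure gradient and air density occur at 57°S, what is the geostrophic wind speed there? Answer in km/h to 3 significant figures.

With the same pressure gradient and density, V_g ∝ 1/f ∝ 1/sin φ.
V₂ = V₁ · sin φ₁ / sin φ₂ = 68.4 × sin 23° / sin 57°
V₂ = 68.4 × 0.3907/0.8387 = 31.9 km/h

31.9 km/h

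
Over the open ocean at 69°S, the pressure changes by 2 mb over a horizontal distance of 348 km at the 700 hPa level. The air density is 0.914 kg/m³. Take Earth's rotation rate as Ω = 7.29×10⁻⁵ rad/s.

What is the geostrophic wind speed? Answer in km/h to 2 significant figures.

17 km/h

Coriolis parameter at 69°S:
f = 2Ω sin φ = 2 × 7.29×10⁻⁵ × sin 69° = 1.36×10⁻⁴ s⁻¹
Pressure gradient: |∂P/∂n| = 200 Pa / 348000 m = 5.75×10⁻⁴ Pa/m
Geostrophic balance (pressure-gradient force = Coriolis force):
V_g = (1/(fρ)) |∂P/∂n| = 5.75×10⁻⁴ / (1.36×10⁻⁴ × 0.914) = 4.62 m/s
Converting: 4.62 m/s × 3.6 = 17 km/h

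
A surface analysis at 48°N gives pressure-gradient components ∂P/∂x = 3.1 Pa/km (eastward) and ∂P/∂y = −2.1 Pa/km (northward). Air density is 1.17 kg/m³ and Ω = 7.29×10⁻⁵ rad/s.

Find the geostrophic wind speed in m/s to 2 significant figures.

Coriolis parameter at 48°N:
f = 2Ω sin φ = 2 × 7.29×10⁻⁵ × sin 48° = 1.08×10⁻⁴ s⁻¹
Component geostrophic relations (x east, y north):
u_g = −(1/(fρ)) ∂P/∂y,  v_g = (1/(fρ)) ∂P/∂x
u_g = −(−2.1×10⁻³)/(1.08×10⁻⁴ × 1.17) = 16.6 m/s;  v_g = (3.1×10⁻³)/(1.08×10⁻⁴ × 1.17) = 24.5 m/s
|V_g| = √(u_g² + v_g²) = 29.5 m/s

30 m/s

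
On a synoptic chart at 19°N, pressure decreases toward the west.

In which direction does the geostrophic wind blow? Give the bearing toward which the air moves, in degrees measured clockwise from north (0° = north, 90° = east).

000°

The pressure-gradient force points toward the west (bearing 270°).
Geostrophic balance: in the Northern Hemisphere the Coriolis force deflects motion to the right, so the geostrophic wind blows 90° to the right of the pressure-gradient force (low pressure on the left).
Rotating 270° by 90° clockwise gives 000° — the wind blows toward the north.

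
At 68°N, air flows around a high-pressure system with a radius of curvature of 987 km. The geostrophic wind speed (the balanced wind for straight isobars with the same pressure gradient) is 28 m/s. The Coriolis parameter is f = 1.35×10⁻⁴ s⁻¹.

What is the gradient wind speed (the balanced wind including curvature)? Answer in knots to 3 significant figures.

77.8 knots

Around a high, pressure-gradient force acts outward with centrifugal, so Coriolis balances both:
fV = (1/ρ)|∂P/∂n| + V²/R  →  V² − fR·V + fR·V_g = 0
With fR = 1.35×10⁻⁴ × 987×10³ m = 133 m/s:
V = [fR − √((fR)² − 4 fR V_g)]/2 = [133 − √(133² − 4×133×28)]/2 = 40 m/s
Supergeostrophic (V > V_g = 28 m/s), as expected around a high.
Converting: 40 m/s × 1.944 = 77.8 knots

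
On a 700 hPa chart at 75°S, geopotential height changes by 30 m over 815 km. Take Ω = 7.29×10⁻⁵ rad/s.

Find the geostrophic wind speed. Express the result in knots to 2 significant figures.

Coriolis parameter at 75°S:
f = 2Ω sin φ = 2 × 7.29×10⁻⁵ × sin 75° = 1.41×10⁻⁴ s⁻¹
Height gradient: |∂Z/∂n| = 30 m / 815000 m = 3.68×10⁻⁵
On a pressure surface, geostrophic balance gives V_g = (g/f)|∂Z/∂n|:
V_g = 9.81 × 3.68×10⁻⁵ / 1.41×10⁻⁴ = 2.56 m/s
Converting: 2.56 m/s × 1.944 = 5.0 knots

5.0 knots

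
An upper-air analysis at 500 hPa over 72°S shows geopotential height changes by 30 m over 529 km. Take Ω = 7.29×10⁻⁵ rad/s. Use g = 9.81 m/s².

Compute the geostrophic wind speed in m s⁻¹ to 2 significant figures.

4.0 m s⁻¹

Coriolis parameter at 72°S:
f = 2Ω sin φ = 2 × 7.29×10⁻⁵ × sin 72° = 1.39×10⁻⁴ s⁻¹
Height gradient: |∂Z/∂n| = 30 m / 529000 m = 5.67×10⁻⁵
On a pressure surface, geostrophic balance gives V_g = (g/f)|∂Z/∂n|:
V_g = 9.81 × 5.67×10⁻⁵ / 1.39×10⁻⁴ = 4.01 m/s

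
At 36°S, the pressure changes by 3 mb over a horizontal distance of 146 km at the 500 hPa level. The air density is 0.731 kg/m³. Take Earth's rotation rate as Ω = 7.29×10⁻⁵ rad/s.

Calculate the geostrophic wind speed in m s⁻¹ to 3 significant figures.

Coriolis parameter at 36°S:
f = 2Ω sin φ = 2 × 7.29×10⁻⁵ × sin 36° = 8.57×10⁻⁵ s⁻¹
Pressure gradient: |∂P/∂n| = 300 Pa / 146000 m = 2.05×10⁻³ Pa/m
Geostrophic balance (pressure-gradient force = Coriolis force):
V_g = (1/(fρ)) |∂P/∂n| = 2.05×10⁻³ / (8.57×10⁻⁵ × 0.731) = 32.8 m/s

32.8 m s⁻¹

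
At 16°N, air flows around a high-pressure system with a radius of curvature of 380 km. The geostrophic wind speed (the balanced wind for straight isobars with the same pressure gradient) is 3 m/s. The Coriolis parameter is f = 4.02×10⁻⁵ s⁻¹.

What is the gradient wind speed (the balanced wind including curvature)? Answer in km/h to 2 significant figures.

15 km/h

Around a high, pressure-gradient force acts outward with centrifugal, so Coriolis balances both:
fV = (1/ρ)|∂P/∂n| + V²/R  →  V² − fR·V + fR·V_g = 0
With fR = 4.02×10⁻⁵ × 380×10³ m = 15.3 m/s:
V = [fR − √((fR)² − 4 fR V_g)]/2 = [15.3 − √(15.3² − 4×15.3×3)]/2 = 4.1 m/s
Supergeostrophic (V > V_g = 3 m/s), as expected around a high.
Converting: 4.1 m/s × 3.6 = 15 km/h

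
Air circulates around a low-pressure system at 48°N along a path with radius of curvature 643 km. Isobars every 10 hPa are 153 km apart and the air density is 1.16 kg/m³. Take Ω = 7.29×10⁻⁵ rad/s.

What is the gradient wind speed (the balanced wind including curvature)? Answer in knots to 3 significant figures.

67.5 knots

Coriolis parameter at 48°N:
f = 2Ω sin φ = 2 × 7.29×10⁻⁵ × sin 48° = 1.08×10⁻⁴ s⁻¹
Pressure gradient: |∂P/∂n| = 1000 Pa / 153000 m = 6.54×10⁻³ Pa/m
Geostrophic speed: V_g = |∂P/∂n|/(fρ) = 6.54×10⁻³/(1.08×10⁻⁴ × 1.16) = 52.0 m/s
Around a low, centrifugal force acts outward with Coriolis, so pressure-gradient force balances both:
(1/ρ)|∂P/∂n| = fV + V²/R  →  V² + fR·V − fR·V_g = 0
With fR = 1.08×10⁻⁴ × 643×10³ m = 69.7 m/s:
V = [−fR + √((fR)² + 4 fR V_g)]/2 = [−69.7 + √(69.7² + 4×69.7×52)]/2 = 34.7 m/s
Subgeostrophic (V < V_g = 52 m/s), as expected around a low.
Converting: 34.7 m/s × 1.944 = 67.5 knots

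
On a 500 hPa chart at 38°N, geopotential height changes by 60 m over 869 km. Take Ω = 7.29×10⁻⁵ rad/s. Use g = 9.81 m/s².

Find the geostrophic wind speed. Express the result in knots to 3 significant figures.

Coriolis parameter at 38°N:
f = 2Ω sin φ = 2 × 7.29×10⁻⁵ × sin 38° = 8.98×10⁻⁵ s⁻¹
Height gradient: |∂Z/∂n| = 60 m / 869000 m = 6.90×10⁻⁵
On a pressure surface, geostrophic balance gives V_g = (g/f)|∂Z/∂n|:
V_g = 9.81 × 6.90×10⁻⁵ / 8.98×10⁻⁵ = 7.55 m/s
Converting: 7.55 m/s × 1.944 = 14.7 knots

14.7 knots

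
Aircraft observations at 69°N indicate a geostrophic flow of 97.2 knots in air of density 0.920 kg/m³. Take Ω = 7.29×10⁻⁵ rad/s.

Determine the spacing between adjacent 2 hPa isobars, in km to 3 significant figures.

31.9 km

Coriolis parameter at 69°N:
f = 2Ω sin φ = 2 × 7.29×10⁻⁵ × sin 69° = 1.36×10⁻⁴ s⁻¹
Wind speed in SI: 97.2 knots = 50.0 m/s
Geostrophic balance rearranged: |∂P/∂n| = f ρ V_g
|∂P/∂n| = 1.36×10⁻⁴ × 0.920 × 50.0 = 6.26×10⁻³ Pa/m
Isobar spacing: Δn = ΔP/|∂P/∂n| = 200 Pa / 6.26×10⁻³ Pa/m = 31940 m ≈ 31.9 km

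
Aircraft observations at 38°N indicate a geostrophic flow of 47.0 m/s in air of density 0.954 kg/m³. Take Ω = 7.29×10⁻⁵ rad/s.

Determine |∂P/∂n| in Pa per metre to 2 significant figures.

Coriolis parameter at 38°N:
f = 2Ω sin φ = 2 × 7.29×10⁻⁵ × sin 38° = 8.98×10⁻⁵ s⁻¹
Geostrophic balance rearranged: |∂P/∂n| = f ρ V_g
|∂P/∂n| = 8.98×10⁻⁵ × 0.954 × 47.0 = 4.02×10⁻³ Pa/m

4.0×10⁻³ Pa/m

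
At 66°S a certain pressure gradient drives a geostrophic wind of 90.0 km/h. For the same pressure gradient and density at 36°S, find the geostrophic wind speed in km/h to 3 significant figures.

140 km/h

With the same pressure gradient and density, V_g ∝ 1/f ∝ 1/sin φ.
V₂ = V₁ · sin φ₁ / sin φ₂ = 90.0 × sin 66° / sin 36°
V₂ = 90.0 × 0.9135/0.5878 = 140 km/h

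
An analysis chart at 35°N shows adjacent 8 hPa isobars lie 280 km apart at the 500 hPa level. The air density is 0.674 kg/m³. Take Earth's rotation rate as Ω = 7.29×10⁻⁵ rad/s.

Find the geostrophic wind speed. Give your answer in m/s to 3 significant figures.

Coriolis parameter at 35°N:
f = 2Ω sin φ = 2 × 7.29×10⁻⁵ × sin 35° = 8.36×10⁻⁵ s⁻¹
Pressure gradient: |∂P/∂n| = 800 Pa / 280000 m = 2.86×10⁻³ Pa/m
Geostrophic balance (pressure-gradient force = Coriolis force):
V_g = (1/(fρ)) |∂P/∂n| = 2.86×10⁻³ / (8.36×10⁻⁵ × 0.674) = 50.7 m/s

50.7 m/s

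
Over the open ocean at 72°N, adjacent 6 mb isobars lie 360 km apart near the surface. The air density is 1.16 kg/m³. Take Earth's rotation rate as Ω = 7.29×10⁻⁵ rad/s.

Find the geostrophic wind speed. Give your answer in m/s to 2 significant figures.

Coriolis parameter at 72°N:
f = 2Ω sin φ = 2 × 7.29×10⁻⁵ × sin 72° = 1.39×10⁻⁴ s⁻¹
Pressure gradient: |∂P/∂n| = 600 Pa / 360000 m = 1.67×10⁻³ Pa/m
Geostrophic balance (pressure-gradient force = Coriolis force):
V_g = (1/(fρ)) |∂P/∂n| = 1.67×10⁻³ / (1.39×10⁻⁴ × 1.16) = 10.4 m/s

10 m/s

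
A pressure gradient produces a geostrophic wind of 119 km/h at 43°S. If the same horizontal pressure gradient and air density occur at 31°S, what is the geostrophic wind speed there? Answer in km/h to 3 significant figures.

With the same pressure gradient and density, V_g ∝ 1/f ∝ 1/sin φ.
V₂ = V₁ · sin φ₁ / sin φ₂ = 119 × sin 43° / sin 31°
V₂ = 119 × 0.6820/0.5150 = 158 km/h

158 km/h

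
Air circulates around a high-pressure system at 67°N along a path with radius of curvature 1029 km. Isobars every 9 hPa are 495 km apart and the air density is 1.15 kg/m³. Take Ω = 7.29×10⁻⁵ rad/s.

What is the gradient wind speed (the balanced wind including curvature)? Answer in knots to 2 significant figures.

25 knots

Coriolis parameter at 67°N:
f = 2Ω sin φ = 2 × 7.29×10⁻⁵ × sin 67° = 1.34×10⁻⁴ s⁻¹
Pressure gradient: |∂P/∂n| = 900 Pa / 495000 m = 1.82×10⁻³ Pa/m
Geostrophic speed: V_g = |∂P/∂n|/(fρ) = 1.82×10⁻³/(1.34×10⁻⁴ × 1.15) = 11.8 m/s
Around a high, pressure-gradient force acts outward with centrifugal, so Coriolis balances both:
fV = (1/ρ)|∂P/∂n| + V²/R  →  V² − fR·V + fR·V_g = 0
With fR = 1.34×10⁻⁴ × 1029×10³ m = 138 m/s:
V = [fR − √((fR)² − 4 fR V_g)]/2 = [138 − √(138² − 4×138×11.8)]/2 = 13 m/s
Supergeostrophic (V > V_g = 11.8 m/s), as expected around a high.
Converting: 13 m/s × 1.944 = 25 knots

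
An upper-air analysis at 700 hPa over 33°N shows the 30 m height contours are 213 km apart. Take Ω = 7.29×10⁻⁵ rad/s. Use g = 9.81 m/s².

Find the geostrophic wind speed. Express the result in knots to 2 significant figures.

Coriolis parameter at 33°N:
f = 2Ω sin φ = 2 × 7.29×10⁻⁵ × sin 33° = 7.94×10⁻⁵ s⁻¹
Height gradient: |∂Z/∂n| = 30 m / 213000 m = 1.41×10⁻⁴
On a pressure surface, geostrophic balance gives V_g = (g/f)|∂Z/∂n|:
V_g = 9.81 × 1.41×10⁻⁴ / 7.94×10⁻⁵ = 17.4 m/s
Converting: 17.4 m/s × 1.944 = 34 knots

34 knots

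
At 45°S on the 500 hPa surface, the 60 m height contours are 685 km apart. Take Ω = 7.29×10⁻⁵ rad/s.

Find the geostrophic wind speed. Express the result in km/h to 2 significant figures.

30 km/h

Coriolis parameter at 45°S:
f = 2Ω sin φ = 2 × 7.29×10⁻⁵ × sin 45° = 1.03×10⁻⁴ s⁻¹
Height gradient: |∂Z/∂n| = 60 m / 685000 m = 8.76×10⁻⁵
On a pressure surface, geostrophic balance gives V_g = (g/f)|∂Z/∂n|:
V_g = 9.81 × 8.76×10⁻⁵ / 1.03×10⁻⁴ = 8.33 m/s
Converting: 8.33 m/s × 3.6 = 30 km/h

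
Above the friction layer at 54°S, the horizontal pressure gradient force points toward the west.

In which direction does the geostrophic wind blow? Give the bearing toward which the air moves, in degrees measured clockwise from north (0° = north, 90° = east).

180°

The pressure-gradient force points toward the west (bearing 270°).
Geostrophic balance: in the Southern Hemisphere the Coriolis force deflects motion to the left, so the geostrophic wind blows 90° to the left of the pressure-gradient force (low pressure on the right).
Rotating 270° by 90° counterclockwise gives 180° — the wind blows toward the south.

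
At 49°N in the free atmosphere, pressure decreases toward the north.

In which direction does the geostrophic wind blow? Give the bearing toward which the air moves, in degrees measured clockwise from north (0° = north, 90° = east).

The pressure-gradient force points toward the north (bearing 000°).
Geostrophic balance: in the Northern Hemisphere the Coriolis force deflects motion to the right, so the geostrophic wind blows 90° to the right of the pressure-gradient force (low pressure on the left).
Rotating 000° by 90° clockwise gives 090° — the wind blows toward the east.

090°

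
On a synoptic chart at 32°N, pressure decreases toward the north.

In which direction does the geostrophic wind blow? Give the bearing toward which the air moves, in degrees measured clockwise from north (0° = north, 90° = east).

The pressure-gradient force points toward the north (bearing 000°).
Geostrophic balance: in the Northern Hemisphere the Coriolis force deflects motion to the right, so the geostrophic wind blows 90° to the right of the pressure-gradient force (low pressure on the left).
Rotating 000° by 90° clockwise gives 090° — the wind blows toward the east.

090°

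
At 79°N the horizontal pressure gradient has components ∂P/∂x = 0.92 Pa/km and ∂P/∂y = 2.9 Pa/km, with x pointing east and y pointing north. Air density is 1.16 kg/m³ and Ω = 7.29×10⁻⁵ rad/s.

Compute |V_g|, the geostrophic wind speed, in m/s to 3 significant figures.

Coriolis parameter at 79°N:
f = 2Ω sin φ = 2 × 7.29×10⁻⁵ × sin 79° = 1.43×10⁻⁴ s⁻¹
Component geostrophic relations (x east, y north):
u_g = −(1/(fρ)) ∂P/∂y,  v_g = (1/(fρ)) ∂P/∂x
u_g = −(2.9×10⁻³)/(1.43×10⁻⁴ × 1.16) = −17.5 m/s;  v_g = (0.92×10⁻³)/(1.43×10⁻⁴ × 1.16) = 5.54 m/s
|V_g| = √(u_g² + v_g²) = 18.3 m/s

18.3 m/s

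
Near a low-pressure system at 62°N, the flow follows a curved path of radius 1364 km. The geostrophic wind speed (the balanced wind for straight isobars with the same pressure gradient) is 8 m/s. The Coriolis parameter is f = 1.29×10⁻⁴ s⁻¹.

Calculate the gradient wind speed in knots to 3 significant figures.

14.9 knots

Around a low, centrifugal force acts outward with Coriolis, so pressure-gradient force balances both:
(1/ρ)|∂P/∂n| = fV + V²/R  →  V² + fR·V − fR·V_g = 0
With fR = 1.29×10⁻⁴ × 1364×10³ m = 176 m/s:
V = [−fR + √((fR)² + 4 fR V_g)]/2 = [−176 + √(176² + 4×176×8)]/2 = 7.67 m/s
Subgeostrophic (V < V_g = 8 m/s), as expected around a low.
Converting: 7.67 m/s × 1.944 = 14.9 knots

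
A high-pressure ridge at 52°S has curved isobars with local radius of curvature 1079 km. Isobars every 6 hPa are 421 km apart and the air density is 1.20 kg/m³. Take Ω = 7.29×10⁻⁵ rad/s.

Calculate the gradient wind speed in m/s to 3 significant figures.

11.4 m/s

Coriolis parameter at 52°S:
f = 2Ω sin φ = 2 × 7.29×10⁻⁵ × sin 52° = 1.15×10⁻⁴ s⁻¹
Pressure gradient: |∂P/∂n| = 600 Pa / 421000 m = 1.43×10⁻³ Pa/m
Geostrophic speed: V_g = |∂P/∂n|/(fρ) = 1.43×10⁻³/(1.15×10⁻⁴ × 1.20) = 10.3 m/s
Around a high, pressure-gradient force acts outward with centrifugal, so Coriolis balances both:
fV = (1/ρ)|∂P/∂n| + V²/R  →  V² − fR·V + fR·V_g = 0
With fR = 1.15×10⁻⁴ × 1079×10³ m = 124 m/s:
V = [fR − √((fR)² − 4 fR V_g)]/2 = [124 − √(124² − 4×124×10.3)]/2 = 11.4 m/s
Supergeostrophic (V > V_g = 10.3 m/s), as expected around a high.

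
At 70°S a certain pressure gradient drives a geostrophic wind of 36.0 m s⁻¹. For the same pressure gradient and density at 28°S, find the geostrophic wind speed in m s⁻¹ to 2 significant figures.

With the same pressure gradient and density, V_g ∝ 1/f ∝ 1/sin φ.
V₂ = V₁ · sin φ₁ / sin φ₂ = 36.0 × sin 70° / sin 28°
V₂ = 36.0 × 0.9397/0.4695 = 72 m s⁻¹

72 m s⁻¹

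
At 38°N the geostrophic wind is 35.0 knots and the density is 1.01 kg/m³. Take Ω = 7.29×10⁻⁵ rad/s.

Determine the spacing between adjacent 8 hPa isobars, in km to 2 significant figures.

Coriolis parameter at 38°N:
f = 2Ω sin φ = 2 × 7.29×10⁻⁵ × sin 38° = 8.98×10⁻⁵ s⁻¹
Wind speed in SI: 35.0 knots = 18.0 m/s
Geostrophic balance rearranged: |∂P/∂n| = f ρ V_g
|∂P/∂n| = 8.98×10⁻⁵ × 1.01 × 18.0 = 1.63×10⁻³ Pa/m
Isobar spacing: Δn = ΔP/|∂P/∂n| = 800 Pa / 1.63×10⁻³ Pa/m = 490075 m ≈ 490 km

490 km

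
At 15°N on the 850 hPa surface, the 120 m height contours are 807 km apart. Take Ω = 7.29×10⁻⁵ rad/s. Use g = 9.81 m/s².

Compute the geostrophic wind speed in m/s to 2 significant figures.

Coriolis parameter at 15°N:
f = 2Ω sin φ = 2 × 7.29×10⁻⁵ × sin 15° = 3.77×10⁻⁵ s⁻¹
Height gradient: |∂Z/∂n| = 120 m / 807000 m = 1.49×10⁻⁴
On a pressure surface, geostrophic balance gives V_g = (g/f)|∂Z/∂n|:
V_g = 9.81 × 1.49×10⁻⁴ / 3.77×10⁻⁵ = 38.7 m/s

39 m/s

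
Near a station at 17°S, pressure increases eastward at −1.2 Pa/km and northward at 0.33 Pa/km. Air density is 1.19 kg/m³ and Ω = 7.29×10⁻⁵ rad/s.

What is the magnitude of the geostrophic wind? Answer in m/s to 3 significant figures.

24.5 m/s

Coriolis parameter at 17°S:
f = 2Ω sin φ = 2 × 7.29×10⁻⁵ × sin 17° = 4.26×10⁻⁵ s⁻¹
In the Southern Hemisphere f is negative: f = −4.26×10⁻⁵ s⁻¹.
Component geostrophic relations (x east, y north):
u_g = −(1/(fρ)) ∂P/∂y,  v_g = (1/(fρ)) ∂P/∂x
u_g = −(0.33×10⁻³)/(−4.26×10⁻⁵ × 1.19) = 6.51 m/s;  v_g = (−1.2×10⁻³)/(−4.26×10⁻⁵ × 1.19) = 23.7 m/s
|V_g| = √(u_g² + v_g²) = 24.5 m/s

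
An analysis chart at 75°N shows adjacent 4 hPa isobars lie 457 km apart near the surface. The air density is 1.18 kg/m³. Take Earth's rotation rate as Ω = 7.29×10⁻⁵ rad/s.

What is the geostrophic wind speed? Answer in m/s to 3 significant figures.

Coriolis parameter at 75°N:
f = 2Ω sin φ = 2 × 7.29×10⁻⁵ × sin 75° = 1.41×10⁻⁴ s⁻¹
Pressure gradient: |∂P/∂n| = 400 Pa / 457000 m = 8.75×10⁻⁴ Pa/m
Geostrophic balance (pressure-gradient force = Coriolis force):
V_g = (1/(fρ)) |∂P/∂n| = 8.75×10⁻⁴ / (1.41×10⁻⁴ × 1.18) = 5.27 m/s

5.27 m/s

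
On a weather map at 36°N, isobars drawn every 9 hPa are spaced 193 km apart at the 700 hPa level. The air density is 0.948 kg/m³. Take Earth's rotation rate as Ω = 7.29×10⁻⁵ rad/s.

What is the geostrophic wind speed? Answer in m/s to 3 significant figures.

Coriolis parameter at 36°N:
f = 2Ω sin φ = 2 × 7.29×10⁻⁵ × sin 36° = 8.57×10⁻⁵ s⁻¹
Pressure gradient: |∂P/∂n| = 900 Pa / 193000 m = 4.66×10⁻³ Pa/m
Geostrophic balance (pressure-gradient force = Coriolis force):
V_g = (1/(fρ)) |∂P/∂n| = 4.66×10⁻³ / (8.57×10⁻⁵ × 0.948) = 57.4 m/s

57.4 m/s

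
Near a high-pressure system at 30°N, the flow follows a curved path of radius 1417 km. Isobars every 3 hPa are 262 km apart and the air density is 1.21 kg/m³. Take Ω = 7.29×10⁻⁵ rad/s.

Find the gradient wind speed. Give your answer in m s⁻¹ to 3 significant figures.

15.2 m s⁻¹

Coriolis parameter at 30°N:
f = 2Ω sin φ = 2 × 7.29×10⁻⁵ × sin 30° = 7.29×10⁻⁵ s⁻¹
Pressure gradient: |∂P/∂n| = 300 Pa / 262000 m = 1.15×10⁻³ Pa/m
Geostrophic speed: V_g = |∂P/∂n|/(fρ) = 1.15×10⁻³/(7.29×10⁻⁵ × 1.21) = 13.0 m/s
Around a high, pressure-gradient force acts outward with centrifugal, so Coriolis balances both:
fV = (1/ρ)|∂P/∂n| + V²/R  →  V² − fR·V + fR·V_g = 0
With fR = 7.29×10⁻⁵ × 1417×10³ m = 103 m/s:
V = [fR − √((fR)² − 4 fR V_g)]/2 = [103 − √(103² − 4×103×13)]/2 = 15.2 m/s
Supergeostrophic (V > V_g = 13 m/s), as expected around a high.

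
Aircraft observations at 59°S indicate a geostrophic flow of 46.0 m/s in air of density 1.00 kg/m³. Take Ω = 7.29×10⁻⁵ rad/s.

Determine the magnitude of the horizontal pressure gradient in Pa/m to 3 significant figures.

5.75×10⁻³ Pa/m

Coriolis parameter at 59°S:
f = 2Ω sin φ = 2 × 7.29×10⁻⁵ × sin 59° = 1.25×10⁻⁴ s⁻¹
Geostrophic balance rearranged: |∂P/∂n| = f ρ V_g
|∂P/∂n| = 1.25×10⁻⁴ × 1.00 × 46.0 = 5.75×10⁻³ Pa/m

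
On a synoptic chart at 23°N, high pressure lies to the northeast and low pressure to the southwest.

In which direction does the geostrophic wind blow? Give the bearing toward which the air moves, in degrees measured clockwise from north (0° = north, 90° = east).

The pressure-gradient force points toward the southwest (bearing 225°).
Geostrophic balance: in the Northern Hemisphere the Coriolis force deflects motion to the right, so the geostrophic wind blows 90° to the right of the pressure-gradient force (low pressure on the left).
Rotating 225° by 90° clockwise gives 315° — the wind blows toward the northwest.

315°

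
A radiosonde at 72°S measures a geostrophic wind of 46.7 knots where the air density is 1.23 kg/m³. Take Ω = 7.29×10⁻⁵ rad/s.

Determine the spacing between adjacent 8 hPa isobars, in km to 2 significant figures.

200 km

Coriolis parameter at 72°S:
f = 2Ω sin φ = 2 × 7.29×10⁻⁵ × sin 72° = 1.39×10⁻⁴ s⁻¹
Wind speed in SI: 46.7 knots = 24.0 m/s
Geostrophic balance rearranged: |∂P/∂n| = f ρ V_g
|∂P/∂n| = 1.39×10⁻⁴ × 1.23 × 24.0 = 4.10×10⁻³ Pa/m
Isobar spacing: Δn = ΔP/|∂P/∂n| = 800 Pa / 4.10×10⁻³ Pa/m = 195239 m ≈ 200 km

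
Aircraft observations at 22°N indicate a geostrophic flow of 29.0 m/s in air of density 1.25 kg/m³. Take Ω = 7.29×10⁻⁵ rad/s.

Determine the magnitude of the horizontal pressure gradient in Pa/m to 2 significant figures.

2.0×10⁻³ Pa/m

Coriolis parameter at 22°N:
f = 2Ω sin φ = 2 × 7.29×10⁻⁵ × sin 22° = 5.46×10⁻⁵ s⁻¹
Geostrophic balance rearranged: |∂P/∂n| = f ρ V_g
|∂P/∂n| = 5.46×10⁻⁵ × 1.25 × 29.0 = 1.98×10⁻³ Pa/m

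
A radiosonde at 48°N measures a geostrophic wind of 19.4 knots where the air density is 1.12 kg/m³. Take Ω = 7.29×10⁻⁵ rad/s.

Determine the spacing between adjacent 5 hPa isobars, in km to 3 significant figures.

413 km

Coriolis parameter at 48°N:
f = 2Ω sin φ = 2 × 7.29×10⁻⁵ × sin 48° = 1.08×10⁻⁴ s⁻¹
Wind speed in SI: 19.4 knots = 9.98 m/s
Geostrophic balance rearranged: |∂P/∂n| = f ρ V_g
|∂P/∂n| = 1.08×10⁻⁴ × 1.12 × 9.98 = 1.21×10⁻³ Pa/m
Isobar spacing: Δn = ΔP/|∂P/∂n| = 500 Pa / 1.21×10⁻³ Pa/m = 412839 m ≈ 413 km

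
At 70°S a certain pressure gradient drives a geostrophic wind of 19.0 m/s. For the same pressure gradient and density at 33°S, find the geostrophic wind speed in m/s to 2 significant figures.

With the same pressure gradient and density, V_g ∝ 1/f ∝ 1/sin φ.
V₂ = V₁ · sin φ₁ / sin φ₂ = 19.0 × sin 70° / sin 33°
V₂ = 19.0 × 0.9397/0.5446 = 33 m/s

33 m/s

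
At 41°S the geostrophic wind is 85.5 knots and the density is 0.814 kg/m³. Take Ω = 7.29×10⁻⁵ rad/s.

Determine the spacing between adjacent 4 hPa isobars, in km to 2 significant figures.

120 km

Coriolis parameter at 41°S:
f = 2Ω sin φ = 2 × 7.29×10⁻⁵ × sin 41° = 9.57×10⁻⁵ s⁻¹
Wind speed in SI: 85.5 knots = 44.0 m/s
Geostrophic balance rearranged: |∂P/∂n| = f ρ V_g
|∂P/∂n| = 9.57×10⁻⁵ × 0.814 × 44.0 = 3.42×10⁻³ Pa/m
Isobar spacing: Δn = ΔP/|∂P/∂n| = 400 Pa / 3.42×10⁻³ Pa/m = 116797 m ≈ 120 km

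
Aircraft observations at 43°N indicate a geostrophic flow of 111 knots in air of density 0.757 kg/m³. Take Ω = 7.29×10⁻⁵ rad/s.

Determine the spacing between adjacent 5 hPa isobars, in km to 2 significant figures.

120 km

Coriolis parameter at 43°N:
f = 2Ω sin φ = 2 × 7.29×10⁻⁵ × sin 43° = 9.94×10⁻⁵ s⁻¹
Wind speed in SI: 111 knots = 57.1 m/s
Geostrophic balance rearranged: |∂P/∂n| = f ρ V_g
|∂P/∂n| = 9.94×10⁻⁵ × 0.757 × 57.1 = 4.30×10⁻³ Pa/m
Isobar spacing: Δn = ΔP/|∂P/∂n| = 500 Pa / 4.30×10⁻³ Pa/m = 116325 m ≈ 120 km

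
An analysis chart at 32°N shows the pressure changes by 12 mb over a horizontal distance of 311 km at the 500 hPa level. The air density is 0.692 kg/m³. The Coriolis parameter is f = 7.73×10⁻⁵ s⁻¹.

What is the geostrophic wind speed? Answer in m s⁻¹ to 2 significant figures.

Pressure gradient: |∂P/∂n| = 1200 Pa / 311000 m = 3.86×10⁻³ Pa/m
Geostrophic balance (pressure-gradient force = Coriolis force):
V_g = (1/(fρ)) |∂P/∂n| = 3.86×10⁻³ / (7.73×10⁻⁵ × 0.692) = 72.1 m/s

72 m s⁻¹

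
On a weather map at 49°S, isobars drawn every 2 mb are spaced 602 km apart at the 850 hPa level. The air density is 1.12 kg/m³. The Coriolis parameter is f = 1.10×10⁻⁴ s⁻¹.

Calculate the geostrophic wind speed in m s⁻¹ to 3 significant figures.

Pressure gradient: |∂P/∂n| = 200 Pa / 602000 m = 3.32×10⁻⁴ Pa/m
Geostrophic balance (pressure-gradient force = Coriolis force):
V_g = (1/(fρ)) |∂P/∂n| = 3.32×10⁻⁴ / (1.10×10⁻⁴ × 1.12) = 2.70 m/s

2.70 m s⁻¹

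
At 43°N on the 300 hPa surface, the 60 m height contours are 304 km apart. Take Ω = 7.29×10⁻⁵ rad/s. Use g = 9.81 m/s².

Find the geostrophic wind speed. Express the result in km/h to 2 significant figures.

70 km/h

Coriolis parameter at 43°N:
f = 2Ω sin φ = 2 × 7.29×10⁻⁵ × sin 43° = 9.94×10⁻⁵ s⁻¹
Height gradient: |∂Z/∂n| = 60 m / 304000 m = 1.97×10⁻⁴
On a pressure surface, geostrophic balance gives V_g = (g/f)|∂Z/∂n|:
V_g = 9.81 × 1.97×10⁻⁴ / 9.94×10⁻⁵ = 19.5 m/s
Converting: 19.5 m/s × 3.6 = 70 km/h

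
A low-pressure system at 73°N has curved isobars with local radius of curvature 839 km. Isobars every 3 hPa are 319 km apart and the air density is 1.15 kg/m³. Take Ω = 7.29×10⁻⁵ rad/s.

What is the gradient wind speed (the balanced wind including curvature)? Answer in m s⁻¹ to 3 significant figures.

Coriolis parameter at 73°N:
f = 2Ω sin φ = 2 × 7.29×10⁻⁵ × sin 73° = 1.39×10⁻⁴ s⁻¹
Pressure gradient: |∂P/∂n| = 300 Pa / 319000 m = 9.40×10⁻⁴ Pa/m
Geostrophic speed: V_g = |∂P/∂n|/(fρ) = 9.40×10⁻⁴/(1.39×10⁻⁴ × 1.15) = 5.87 m/s
Around a low, centrifugal force acts outward with Coriolis, so pressure-gradient force balances both:
(1/ρ)|∂P/∂n| = fV + V²/R  →  V² + fR·V − fR·V_g = 0
With fR = 1.39×10⁻⁴ × 839×10³ m = 117 m/s:
V = [−fR + √((fR)² + 4 fR V_g)]/2 = [−117 + √(117² + 4×117×5.87)]/2 = 5.6 m/s
Subgeostrophic (V < V_g = 5.87 m/s), as expected around a low.

5.60 m s⁻¹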